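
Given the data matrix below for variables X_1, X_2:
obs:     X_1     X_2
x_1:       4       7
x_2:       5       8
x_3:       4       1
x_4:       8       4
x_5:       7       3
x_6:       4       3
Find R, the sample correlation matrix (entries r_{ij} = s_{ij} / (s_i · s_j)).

Step 1 — column means:
  mean(X_1) = (4 + 5 + 4 + 8 + 7 + 4) / 6 = 32/6 = 5.3333
  mean(X_2) = (7 + 8 + 1 + 4 + 3 + 3) / 6 = 26/6 = 4.3333

Step 2 — sample variances and covariances s[i,j] = (1/(n-1)) · Σ_k (x_{k,i} - mean_i) · (x_{k,j} - mean_j), with n-1 = 5:
  s[X_1,X_1] = ((-1.3333)·(-1.3333) + (-0.3333)·(-0.3333) + (-1.3333)·(-1.3333) + (2.6667)·(2.6667) + (1.6667)·(1.6667) + (-1.3333)·(-1.3333)) / 5 = 15.3333/5 = 3.0667
  s[X_1,X_2] = ((-1.3333)·(2.6667) + (-0.3333)·(3.6667) + (-1.3333)·(-3.3333) + (2.6667)·(-0.3333) + (1.6667)·(-1.3333) + (-1.3333)·(-1.3333)) / 5 = -1.6667/5 = -0.3333
  s[X_2,X_2] = ((2.6667)·(2.6667) + (3.6667)·(3.6667) + (-3.3333)·(-3.3333) + (-0.3333)·(-0.3333) + (-1.3333)·(-1.3333) + (-1.3333)·(-1.3333)) / 5 = 35.3333/5 = 7.0667
  Sample standard deviations s_i = √(s[i,i]):
  s(X_1) = √(3.0667) = 1.7512
  s(X_2) = √(7.0667) = 2.6583

Step 3 — r_{ij} = s_{ij} / (s_i · s_j):
  r[X_1,X_1] = 1 (diagonal).
  r[X_1,X_2] = -0.3333 / (1.7512 · 2.6583) = -0.3333 / 4.6552 = -0.0716
  r[X_2,X_2] = 1 (diagonal).

R is symmetric with unit diagonal. Assembling:

R = [[1, -0.0716],
 [-0.0716, 1]]


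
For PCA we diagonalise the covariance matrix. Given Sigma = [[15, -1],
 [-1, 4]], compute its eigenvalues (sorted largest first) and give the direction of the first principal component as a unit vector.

Step 1 — characteristic polynomial of 2×2 Sigma:
  det(Sigma - λI) = λ² - trace · λ + det = 0.
  trace = 15 + 4 = 19, det = 15·4 - (-1)² = 59.
Step 2 — discriminant:
  Δ = trace² - 4·det = 361 - 236 = 125.
Step 3 — eigenvalues:
  λ = (trace ± √Δ)/2 = (19 ± 11.1803)/2,
  λ_1 = 15.0902,  λ_2 = 3.9098.

Step 4 — unit eigenvector for λ_1: solve (Sigma - λ_1 I)v = 0. First row:
  (15 - 15.0902)·v_x + (-1)·v_y = 0, i.e. (-0.0902)·v_x + (-1)·v_y = 0,
  so v ∝ (b, λ_1 - a) = (-1, 0.0902); multiply by -1 so the first entry is positive: u = (1, -0.0902).
  ||u|| = √((1)² + (-0.0902)²) = √(1.0081) ≈ 1.0041,
  v_1 = u/||u|| ≈ (0.996, -0.0898) (||v_1|| = 1).

λ_1 = 15.0902,  λ_2 = 3.9098;  v_1 ≈ (0.996, -0.0898)


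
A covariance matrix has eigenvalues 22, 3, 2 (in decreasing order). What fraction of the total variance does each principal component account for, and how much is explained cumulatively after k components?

Step 1 — total variance = trace(Sigma) = Σ λ_i = 22 + 3 + 2 = 27.

Step 2 — fraction explained by component i = λ_i / Σ λ:
  PC1: 22/27 = 0.8148
  PC2: 3/27 = 0.1111
  PC3: 2/27 = 0.0741

Step 3 — cumulative fraction after k components = (λ_1 + ... + λ_k) / Σ λ:
  k = 1: 22/27 = 0.8148
  k = 2: (22 + 3)/27 = 25/27 = 0.9259
  k = 3: (22 + 3 + 2)/27 = 27/27 = 1

Summary (fraction, with percent):

explained: PC1 0.8148 (81.48%), PC2 0.1111 (11.11%), PC3 0.0741 (7.41%);  cumulative: 0.8148, 0.9259, 1


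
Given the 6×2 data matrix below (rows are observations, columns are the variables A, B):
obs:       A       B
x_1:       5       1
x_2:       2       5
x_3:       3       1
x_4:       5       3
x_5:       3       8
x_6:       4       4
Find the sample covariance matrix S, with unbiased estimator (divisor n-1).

Step 1 — column means:
  mean(A) = (5 + 2 + 3 + 5 + 3 + 4) / 6 = 22/6 = 3.6667
  mean(B) = (1 + 5 + 1 + 3 + 8 + 4) / 6 = 22/6 = 3.6667

Step 2 — sample covariance S[i,j] = (1/(n-1)) · Σ_k (x_{k,i} - mean_i) · (x_{k,j} - mean_j), with n-1 = 5.
  S[A,A] = ((1.3333)·(1.3333) + (-1.6667)·(-1.6667) + (-0.6667)·(-0.6667) + (1.3333)·(1.3333) + (-0.6667)·(-0.6667) + (0.3333)·(0.3333)) / 5 = 7.3333/5 = 1.4667
  S[A,B] = ((1.3333)·(-2.6667) + (-1.6667)·(1.3333) + (-0.6667)·(-2.6667) + (1.3333)·(-0.6667) + (-0.6667)·(4.3333) + (0.3333)·(0.3333)) / 5 = -7.6667/5 = -1.5333
  S[B,B] = ((-2.6667)·(-2.6667) + (1.3333)·(1.3333) + (-2.6667)·(-2.6667) + (-0.6667)·(-0.6667) + (4.3333)·(4.3333) + (0.3333)·(0.3333)) / 5 = 35.3333/5 = 7.0667

S is symmetric (S[j,i] = S[i,j]). Assembling:

S = [[1.4667, -1.5333],
 [-1.5333, 7.0667]]


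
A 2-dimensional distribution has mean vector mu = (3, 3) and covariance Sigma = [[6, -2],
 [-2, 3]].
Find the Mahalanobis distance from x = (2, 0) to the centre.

Step 1 — centre the observation: (x - mu) = (-1, -3).

Step 2 — invert Sigma. det(Sigma) = 6·3 - (-2)² = 14.
  Sigma^{-1} = (1/det) · [[d, -b], [-b, a]] = [[0.2143, 0.1429],
 [0.1429, 0.4286]].

Step 3 — form the quadratic (x - mu)^T · Sigma^{-1} · (x - mu):
  Sigma^{-1} · (x - mu) = (-0.6429, -1.4286).
  (x - mu)^T · [Sigma^{-1} · (x - mu)] = (-1)·(-0.6429) + (-3)·(-1.4286) = 4.9286.

Step 4 — take square root: d = √(4.9286) ≈ 2.22.

d(x, mu) = √(4.9286) ≈ 2.22


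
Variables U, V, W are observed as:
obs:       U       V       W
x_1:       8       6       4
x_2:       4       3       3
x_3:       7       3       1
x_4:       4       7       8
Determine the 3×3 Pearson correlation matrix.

Step 1 — column means:
  mean(U) = (8 + 4 + 7 + 4) / 4 = 23/4 = 5.75
  mean(V) = (6 + 3 + 3 + 7) / 4 = 19/4 = 4.75
  mean(W) = (4 + 3 + 1 + 8) / 4 = 16/4 = 4

Step 2 — sample variances and covariances s[i,j] = (1/(n-1)) · Σ_k (x_{k,i} - mean_i) · (x_{k,j} - mean_j), with n-1 = 3:
  s[U,U] = ((2.25)·(2.25) + (-1.75)·(-1.75) + (1.25)·(1.25) + (-1.75)·(-1.75)) / 3 = 12.75/3 = 4.25
  s[U,V] = ((2.25)·(1.25) + (-1.75)·(-1.75) + (1.25)·(-1.75) + (-1.75)·(2.25)) / 3 = -0.25/3 = -0.0833
  s[U,W] = ((2.25)·(0) + (-1.75)·(-1) + (1.25)·(-3) + (-1.75)·(4)) / 3 = -9/3 = -3
  s[V,V] = ((1.25)·(1.25) + (-1.75)·(-1.75) + (-1.75)·(-1.75) + (2.25)·(2.25)) / 3 = 12.75/3 = 4.25
  s[V,W] = ((1.25)·(0) + (-1.75)·(-1) + (-1.75)·(-3) + (2.25)·(4)) / 3 = 16/3 = 5.3333
  s[W,W] = ((0)·(0) + (-1)·(-1) + (-3)·(-3) + (4)·(4)) / 3 = 26/3 = 8.6667
  Sample standard deviations s_i = √(s[i,i]):
  s(U) = √(4.25) = 2.0616
  s(V) = √(4.25) = 2.0616
  s(W) = √(8.6667) = 2.9439

Step 3 — r_{ij} = s_{ij} / (s_i · s_j):
  r[U,U] = 1 (diagonal).
  r[U,V] = -0.0833 / (2.0616 · 2.0616) = -0.0833 / 4.25 = -0.0196
  r[U,W] = -3 / (2.0616 · 2.9439) = -3 / 6.069 = -0.4943
  r[V,V] = 1 (diagonal).
  r[V,W] = 5.3333 / (2.0616 · 2.9439) = 5.3333 / 6.069 = 0.8788
  r[W,W] = 1 (diagonal).

R is symmetric with unit diagonal. Assembling:

R = [[1, -0.0196, -0.4943],
 [-0.0196, 1, 0.8788],
 [-0.4943, 0.8788, 1]]


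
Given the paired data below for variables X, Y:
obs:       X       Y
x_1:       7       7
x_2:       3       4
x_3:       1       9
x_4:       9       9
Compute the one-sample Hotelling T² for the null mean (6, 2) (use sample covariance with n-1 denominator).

Step 1 — sample mean vector:
  mean(X) = (7 + 3 + 1 + 9) / 4 = 20/4 = 5
  mean(Y) = (7 + 4 + 9 + 9) / 4 = 29/4 = 7.25
  x̄ = (5, 7.25),  deviation x̄ - mu_0 = (5, 7.25) - (6, 2) = (-1, 5.25).

Step 2 — sample covariance matrix, S[i,j] = (1/(n-1)) · Σ_k (x_{k,i} - mean_i) · (x_{k,j} - mean_j), divisor n-1 = 3:
  S[X,X] = ((2)·(2) + (-2)·(-2) + (-4)·(-4) + (4)·(4)) / 3 = 40/3 = 13.3333
  S[X,Y] = ((2)·(-0.25) + (-2)·(-3.25) + (-4)·(1.75) + (4)·(1.75)) / 3 = 6/3 = 2
  S[Y,Y] = ((-0.25)·(-0.25) + (-3.25)·(-3.25) + (1.75)·(1.75) + (1.75)·(1.75)) / 3 = 16.75/3 = 5.5833
  S = [[13.3333, 2],
 [2, 5.5833]].

Step 3 — invert S. det(S) = 13.3333·5.5833 - (2)² = 70.4444.
  S^{-1} = (1/det) · [[d, -b], [-b, a]] = [[0.0793, -0.0284],
 [-0.0284, 0.1893]].

Step 4 — quadratic form (x̄ - mu_0)^T · S^{-1} · (x̄ - mu_0):
  S^{-1} · (x̄ - mu_0) = (-0.2283, 1.0221),
  (x̄ - mu_0)^T · [...] = (-1)·(-0.2283) + (5.25)·(1.0221) = 5.5942.

Step 5 — scale by n: T² = 4 · 5.5942 = 22.377.

T² ≈ 22.377


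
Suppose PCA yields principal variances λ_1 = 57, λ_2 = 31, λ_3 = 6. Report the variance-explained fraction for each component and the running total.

Step 1 — total variance = trace(Sigma) = Σ λ_i = 57 + 31 + 6 = 94.

Step 2 — fraction explained by component i = λ_i / Σ λ:
  PC1: 57/94 = 0.6064
  PC2: 31/94 = 0.3298
  PC3: 6/94 = 0.0638

Step 3 — cumulative fraction after k components = (λ_1 + ... + λ_k) / Σ λ:
  k = 1: 57/94 = 0.6064
  k = 2: (57 + 31)/94 = 88/94 = 0.9362
  k = 3: (57 + 31 + 6)/94 = 94/94 = 1

Summary (fraction, with percent):

explained: PC1 0.6064 (60.64%), PC2 0.3298 (32.98%), PC3 0.0638 (6.38%);  cumulative: 0.6064, 0.9362, 1


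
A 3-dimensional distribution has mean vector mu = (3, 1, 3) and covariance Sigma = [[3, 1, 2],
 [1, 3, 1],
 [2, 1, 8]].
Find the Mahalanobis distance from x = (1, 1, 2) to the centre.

Step 1 — centre the observation: (x - mu) = (-2, 0, -1).

Step 2 — invert Sigma (cofactor / det for 3×3, or solve directly):
  Sigma^{-1} = [[0.434, -0.1132, -0.0943],
 [-0.1132, 0.3774, -0.0189],
 [-0.0943, -0.0189, 0.1509]].

Step 3 — form the quadratic (x - mu)^T · Sigma^{-1} · (x - mu):
  Sigma^{-1} · (x - mu) = (-0.7736, 0.2453, 0.0377).
  (x - mu)^T · [Sigma^{-1} · (x - mu)] = (-2)·(-0.7736) + (0)·(0.2453) + (-1)·(0.0377) = 1.5094.

Step 4 — take square root: d = √(1.5094) ≈ 1.2286.

d(x, mu) = √(1.5094) ≈ 1.2286


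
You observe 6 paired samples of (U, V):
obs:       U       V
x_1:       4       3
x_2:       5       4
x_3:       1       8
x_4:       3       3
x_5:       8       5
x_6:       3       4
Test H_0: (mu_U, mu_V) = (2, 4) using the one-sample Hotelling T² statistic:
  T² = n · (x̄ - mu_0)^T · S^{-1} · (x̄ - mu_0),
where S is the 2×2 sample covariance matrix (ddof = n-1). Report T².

Step 1 — sample mean vector:
  mean(U) = (4 + 5 + 1 + 3 + 8 + 3) / 6 = 24/6 = 4
  mean(V) = (3 + 4 + 8 + 3 + 5 + 4) / 6 = 27/6 = 4.5
  x̄ = (4, 4.5),  deviation x̄ - mu_0 = (4, 4.5) - (2, 4) = (2, 0.5).

Step 2 — sample covariance matrix, S[i,j] = (1/(n-1)) · Σ_k (x_{k,i} - mean_i) · (x_{k,j} - mean_j), divisor n-1 = 5:
  S[U,U] = ((0)·(0) + (1)·(1) + (-3)·(-3) + (-1)·(-1) + (4)·(4) + (-1)·(-1)) / 5 = 28/5 = 5.6
  S[U,V] = ((0)·(-1.5) + (1)·(-0.5) + (-3)·(3.5) + (-1)·(-1.5) + (4)·(0.5) + (-1)·(-0.5)) / 5 = -7/5 = -1.4
  S[V,V] = ((-1.5)·(-1.5) + (-0.5)·(-0.5) + (3.5)·(3.5) + (-1.5)·(-1.5) + (0.5)·(0.5) + (-0.5)·(-0.5)) / 5 = 17.5/5 = 3.5
  S = [[5.6, -1.4],
 [-1.4, 3.5]].

Step 3 — invert S. det(S) = 5.6·3.5 - (-1.4)² = 17.64.
  S^{-1} = (1/det) · [[d, -b], [-b, a]] = [[0.1984, 0.0794],
 [0.0794, 0.3175]].

Step 4 — quadratic form (x̄ - mu_0)^T · S^{-1} · (x̄ - mu_0):
  S^{-1} · (x̄ - mu_0) = (0.4365, 0.3175),
  (x̄ - mu_0)^T · [...] = (2)·(0.4365) + (0.5)·(0.3175) = 1.0317.

Step 5 — scale by n: T² = 6 · 1.0317 = 6.1905.

T² ≈ 6.1905


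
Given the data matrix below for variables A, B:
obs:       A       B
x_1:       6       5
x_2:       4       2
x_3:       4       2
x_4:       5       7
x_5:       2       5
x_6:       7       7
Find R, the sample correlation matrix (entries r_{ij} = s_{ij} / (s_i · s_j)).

Step 1 — column means:
  mean(A) = (6 + 4 + 4 + 5 + 2 + 7) / 6 = 28/6 = 4.6667
  mean(B) = (5 + 2 + 2 + 7 + 5 + 7) / 6 = 28/6 = 4.6667

Step 2 — sample variances and covariances s[i,j] = (1/(n-1)) · Σ_k (x_{k,i} - mean_i) · (x_{k,j} - mean_j), with n-1 = 5:
  s[A,A] = ((1.3333)·(1.3333) + (-0.6667)·(-0.6667) + (-0.6667)·(-0.6667) + (0.3333)·(0.3333) + (-2.6667)·(-2.6667) + (2.3333)·(2.3333)) / 5 = 15.3333/5 = 3.0667
  s[A,B] = ((1.3333)·(0.3333) + (-0.6667)·(-2.6667) + (-0.6667)·(-2.6667) + (0.3333)·(2.3333) + (-2.6667)·(0.3333) + (2.3333)·(2.3333)) / 5 = 9.3333/5 = 1.8667
  s[B,B] = ((0.3333)·(0.3333) + (-2.6667)·(-2.6667) + (-2.6667)·(-2.6667) + (2.3333)·(2.3333) + (0.3333)·(0.3333) + (2.3333)·(2.3333)) / 5 = 25.3333/5 = 5.0667
  Sample standard deviations s_i = √(s[i,i]):
  s(A) = √(3.0667) = 1.7512
  s(B) = √(5.0667) = 2.2509

Step 3 — r_{ij} = s_{ij} / (s_i · s_j):
  r[A,A] = 1 (diagonal).
  r[A,B] = 1.8667 / (1.7512 · 2.2509) = 1.8667 / 3.9418 = 0.4736
  r[B,B] = 1 (diagonal).

R is symmetric with unit diagonal. Assembling:

R = [[1, 0.4736],
 [0.4736, 1]]


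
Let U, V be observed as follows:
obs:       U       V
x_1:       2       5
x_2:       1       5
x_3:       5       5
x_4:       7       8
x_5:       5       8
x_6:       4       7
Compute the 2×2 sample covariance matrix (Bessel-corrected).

Step 1 — column means:
  mean(U) = (2 + 1 + 5 + 7 + 5 + 4) / 6 = 24/6 = 4
  mean(V) = (5 + 5 + 5 + 8 + 8 + 7) / 6 = 38/6 = 6.3333

Step 2 — sample covariance S[i,j] = (1/(n-1)) · Σ_k (x_{k,i} - mean_i) · (x_{k,j} - mean_j), with n-1 = 5.
  S[U,U] = ((-2)·(-2) + (-3)·(-3) + (1)·(1) + (3)·(3) + (1)·(1) + (0)·(0)) / 5 = 24/5 = 4.8
  S[U,V] = ((-2)·(-1.3333) + (-3)·(-1.3333) + (1)·(-1.3333) + (3)·(1.6667) + (1)·(1.6667) + (0)·(0.6667)) / 5 = 12/5 = 2.4
  S[V,V] = ((-1.3333)·(-1.3333) + (-1.3333)·(-1.3333) + (-1.3333)·(-1.3333) + (1.6667)·(1.6667) + (1.6667)·(1.6667) + (0.6667)·(0.6667)) / 5 = 11.3333/5 = 2.2667

S is symmetric (S[j,i] = S[i,j]). Assembling:

S = [[4.8, 2.4],
 [2.4, 2.2667]]


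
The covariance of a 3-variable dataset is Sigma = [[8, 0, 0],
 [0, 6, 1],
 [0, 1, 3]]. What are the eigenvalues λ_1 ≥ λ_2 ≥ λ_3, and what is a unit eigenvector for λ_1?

Step 1 — characteristic polynomial p(λ) = det(λI - Sigma) = λ³ - tr·λ² + c_1·λ - det, where tr = trace, c_1 = sum of the principal 2×2 minors, det = det(Sigma):
  tr = 8 + 6 + 3 = 17,
  c_1 = (8·6 - (0)²) + (8·3 - (0)²) + (6·3 - (1)²) = 48 + 24 + 17 = 89,
  det = 8·(6·3 - (1)²) - (0)·((0)·3 - (1)·(0)) + (0)·((0)·(1) - 6·(0)) = 8·(17) - (0)·(0) + (0)·(0) = 136.
  So p(λ) = λ³ - 17λ² + 89λ - 136.
Step 2 — look for an integer root (rational root theorem: any rational root is an integer divisor of 136). Testing λ = 8:
  p(8) = 512 - 1088 + 712 - 136 = 0  ✓
  Dividing out (λ - 8): p(λ) = (λ - 8)(λ² - 9λ + 17).
Step 3 — remaining eigenvalues from the quadratic λ² - 9λ + 17 = 0:
  Δ = 9² - 4·17 = 81 - 68 = 13,  λ = (9 ± √13)/2 = (9 ± 3.6056)/2 ≈ 6.3028 or 2.6972.
  Sorted: λ_1 = 8,  λ_2 = 6.3028,  λ_3 = 2.6972  (check: sum = 17 = tr ✓).

Step 4 — unit eigenvector for λ_1 = 8: v spans the null space of (Sigma - λ_1 I), whose rows are
  r_1 = (0, 0, 0),  r_2 = (0, -2, 1),  r_3 = (0, 1, -5).
  v is orthogonal to every row, so take v ∝ r_2 × r_3 = ((-2)·(-5) - (1)·(1), (1)·(0) - (0)·(-5), (0)·(1) - (-2)·(0)) = (9, 0, 0).
  Rescale (divide by 9): u = (1, 0, 0).
  ||u|| = √((1)² + (0)² + (0)²) = √(1) = 1,  v_1 = u/||u|| ≈ (1, 0, 0) (||v_1|| = 1).

λ_1 = 8,  λ_2 = 6.3028,  λ_3 = 2.6972;  v_1 ≈ (1, 0, 0)


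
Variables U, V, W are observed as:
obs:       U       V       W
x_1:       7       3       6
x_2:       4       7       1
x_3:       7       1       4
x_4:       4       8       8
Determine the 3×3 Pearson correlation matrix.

Step 1 — column means:
  mean(U) = (7 + 4 + 7 + 4) / 4 = 22/4 = 5.5
  mean(V) = (3 + 7 + 1 + 8) / 4 = 19/4 = 4.75
  mean(W) = (6 + 1 + 4 + 8) / 4 = 19/4 = 4.75

Step 2 — sample variances and covariances s[i,j] = (1/(n-1)) · Σ_k (x_{k,i} - mean_i) · (x_{k,j} - mean_j), with n-1 = 3:
  s[U,U] = ((1.5)·(1.5) + (-1.5)·(-1.5) + (1.5)·(1.5) + (-1.5)·(-1.5)) / 3 = 9/3 = 3
  s[U,V] = ((1.5)·(-1.75) + (-1.5)·(2.25) + (1.5)·(-3.75) + (-1.5)·(3.25)) / 3 = -16.5/3 = -5.5
  s[U,W] = ((1.5)·(1.25) + (-1.5)·(-3.75) + (1.5)·(-0.75) + (-1.5)·(3.25)) / 3 = 1.5/3 = 0.5
  s[V,V] = ((-1.75)·(-1.75) + (2.25)·(2.25) + (-3.75)·(-3.75) + (3.25)·(3.25)) / 3 = 32.75/3 = 10.9167
  s[V,W] = ((-1.75)·(1.25) + (2.25)·(-3.75) + (-3.75)·(-0.75) + (3.25)·(3.25)) / 3 = 2.75/3 = 0.9167
  s[W,W] = ((1.25)·(1.25) + (-3.75)·(-3.75) + (-0.75)·(-0.75) + (3.25)·(3.25)) / 3 = 26.75/3 = 8.9167
  Sample standard deviations s_i = √(s[i,i]):
  s(U) = √(3) = 1.7321
  s(V) = √(10.9167) = 3.304
  s(W) = √(8.9167) = 2.9861

Step 3 — r_{ij} = s_{ij} / (s_i · s_j):
  r[U,U] = 1 (diagonal).
  r[U,V] = -5.5 / (1.7321 · 3.304) = -5.5 / 5.7228 = -0.9611
  r[U,W] = 0.5 / (1.7321 · 2.9861) = 0.5 / 5.172 = 0.0967
  r[V,V] = 1 (diagonal).
  r[V,W] = 0.9167 / (3.304 · 2.9861) = 0.9167 / 9.8661 = 0.0929
  r[W,W] = 1 (diagonal).

R is symmetric with unit diagonal. Assembling:

R = [[1, -0.9611, 0.0967],
 [-0.9611, 1, 0.0929],
 [0.0967, 0.0929, 1]]


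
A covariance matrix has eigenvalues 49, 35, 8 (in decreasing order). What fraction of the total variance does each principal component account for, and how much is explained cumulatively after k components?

Step 1 — total variance = trace(Sigma) = Σ λ_i = 49 + 35 + 8 = 92.

Step 2 — fraction explained by component i = λ_i / Σ λ:
  PC1: 49/92 = 0.5326
  PC2: 35/92 = 0.3804
  PC3: 8/92 = 0.087

Step 3 — cumulative fraction after k components = (λ_1 + ... + λ_k) / Σ λ:
  k = 1: 49/92 = 0.5326
  k = 2: (49 + 35)/92 = 84/92 = 0.913
  k = 3: (49 + 35 + 8)/92 = 92/92 = 1

Summary (fraction, with percent):

explained: PC1 0.5326 (53.26%), PC2 0.3804 (38.04%), PC3 0.087 (8.7%);  cumulative: 0.5326, 0.913, 1


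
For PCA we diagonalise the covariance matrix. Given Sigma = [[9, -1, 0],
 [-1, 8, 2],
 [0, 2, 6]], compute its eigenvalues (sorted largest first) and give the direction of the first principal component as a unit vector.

Step 1 — characteristic polynomial p(λ) = det(λI - Sigma) = λ³ - tr·λ² + c_1·λ - det, where tr = trace, c_1 = sum of the principal 2×2 minors, det = det(Sigma):
  tr = 9 + 8 + 6 = 23,
  c_1 = (9·8 - (-1)²) + (9·6 - (0)²) + (8·6 - (2)²) = 71 + 54 + 44 = 169,
  det = 9·(8·6 - (2)²) - (-1)·((-1)·6 - (2)·(0)) + (0)·((-1)·(2) - 8·(0)) = 9·(44) - (-1)·(-6) + (0)·(-2) = 390.
  So p(λ) = λ³ - 23λ² + 169λ - 390.
Step 2 — look for an integer root (rational root theorem: any rational root is an integer divisor of 390). Testing λ = 10:
  p(10) = 1000 - 2300 + 1690 - 390 = 0  ✓
  Dividing out (λ - 10): p(λ) = (λ - 10)(λ² - 13λ + 39).
Step 3 — remaining eigenvalues from the quadratic λ² - 13λ + 39 = 0:
  Δ = 13² - 4·39 = 169 - 156 = 13,  λ = (13 ± √13)/2 = (13 ± 3.6056)/2 ≈ 8.3028 or 4.6972.
  Sorted: λ_1 = 10,  λ_2 = 8.3028,  λ_3 = 4.6972  (check: sum = 23 = tr ✓).

Step 4 — unit eigenvector for λ_1 = 10: v spans the null space of (Sigma - λ_1 I), whose rows are
  r_1 = (-1, -1, 0),  r_2 = (-1, -2, 2),  r_3 = (0, 2, -4).
  v is orthogonal to every row, so take v ∝ r_1 × r_2 = ((-1)·(2) - (0)·(-2), (0)·(-1) - (-1)·(2), (-1)·(-2) - (-1)·(-1)) = (-2, 2, 1).
  Rescale (multiply by -1 so the first nonzero entry is positive): u = (2, -2, -1).
  ||u|| = √((2)² + (-2)² + (-1)²) = √(9) = 3,  v_1 = u/||u|| ≈ (0.6667, -0.6667, -0.3333) (||v_1|| = 1).

λ_1 = 10,  λ_2 = 8.3028,  λ_3 = 4.6972;  v_1 ≈ (0.6667, -0.6667, -0.3333)


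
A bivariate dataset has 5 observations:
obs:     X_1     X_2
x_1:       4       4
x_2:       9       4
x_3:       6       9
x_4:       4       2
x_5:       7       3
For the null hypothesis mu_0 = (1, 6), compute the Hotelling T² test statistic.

Step 1 — sample mean vector:
  mean(X_1) = (4 + 9 + 6 + 4 + 7) / 5 = 30/5 = 6
  mean(X_2) = (4 + 4 + 9 + 2 + 3) / 5 = 22/5 = 4.4
  x̄ = (6, 4.4),  deviation x̄ - mu_0 = (6, 4.4) - (1, 6) = (5, -1.6).

Step 2 — sample covariance matrix, S[i,j] = (1/(n-1)) · Σ_k (x_{k,i} - mean_i) · (x_{k,j} - mean_j), divisor n-1 = 4:
  S[X_1,X_1] = ((-2)·(-2) + (3)·(3) + (0)·(0) + (-2)·(-2) + (1)·(1)) / 4 = 18/4 = 4.5
  S[X_1,X_2] = ((-2)·(-0.4) + (3)·(-0.4) + (0)·(4.6) + (-2)·(-2.4) + (1)·(-1.4)) / 4 = 3/4 = 0.75
  S[X_2,X_2] = ((-0.4)·(-0.4) + (-0.4)·(-0.4) + (4.6)·(4.6) + (-2.4)·(-2.4) + (-1.4)·(-1.4)) / 4 = 29.2/4 = 7.3
  S = [[4.5, 0.75],
 [0.75, 7.3]].

Step 3 — invert S. det(S) = 4.5·7.3 - (0.75)² = 32.2875.
  S^{-1} = (1/det) · [[d, -b], [-b, a]] = [[0.2261, -0.0232],
 [-0.0232, 0.1394]].

Step 4 — quadratic form (x̄ - mu_0)^T · S^{-1} · (x̄ - mu_0):
  S^{-1} · (x̄ - mu_0) = (1.1676, -0.3391),
  (x̄ - mu_0)^T · [...] = (5)·(1.1676) + (-1.6)·(-0.3391) = 6.3808.

Step 5 — scale by n: T² = 5 · 6.3808 = 31.904.

T² ≈ 31.904


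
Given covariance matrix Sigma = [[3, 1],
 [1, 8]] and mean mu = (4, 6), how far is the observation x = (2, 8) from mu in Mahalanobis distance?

Step 1 — centre the observation: (x - mu) = (-2, 2).

Step 2 — invert Sigma. det(Sigma) = 3·8 - (1)² = 23.
  Sigma^{-1} = (1/det) · [[d, -b], [-b, a]] = [[0.3478, -0.0435],
 [-0.0435, 0.1304]].

Step 3 — form the quadratic (x - mu)^T · Sigma^{-1} · (x - mu):
  Sigma^{-1} · (x - mu) = (-0.7826, 0.3478).
  (x - mu)^T · [Sigma^{-1} · (x - mu)] = (-2)·(-0.7826) + (2)·(0.3478) = 2.2609.

Step 4 — take square root: d = √(2.2609) ≈ 1.5036.

d(x, mu) = √(2.2609) ≈ 1.5036


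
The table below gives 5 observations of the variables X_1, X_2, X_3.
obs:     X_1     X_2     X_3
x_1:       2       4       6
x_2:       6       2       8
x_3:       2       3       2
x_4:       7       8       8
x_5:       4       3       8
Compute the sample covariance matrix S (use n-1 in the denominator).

Step 1 — column means:
  mean(X_1) = (2 + 6 + 2 + 7 + 4) / 5 = 21/5 = 4.2
  mean(X_2) = (4 + 2 + 3 + 8 + 3) / 5 = 20/5 = 4
  mean(X_3) = (6 + 8 + 2 + 8 + 8) / 5 = 32/5 = 6.4

Step 2 — sample covariance S[i,j] = (1/(n-1)) · Σ_k (x_{k,i} - mean_i) · (x_{k,j} - mean_j), with n-1 = 4.
  S[X_1,X_1] = ((-2.2)·(-2.2) + (1.8)·(1.8) + (-2.2)·(-2.2) + (2.8)·(2.8) + (-0.2)·(-0.2)) / 4 = 20.8/4 = 5.2
  S[X_1,X_2] = ((-2.2)·(0) + (1.8)·(-2) + (-2.2)·(-1) + (2.8)·(4) + (-0.2)·(-1)) / 4 = 10/4 = 2.5
  S[X_1,X_3] = ((-2.2)·(-0.4) + (1.8)·(1.6) + (-2.2)·(-4.4) + (2.8)·(1.6) + (-0.2)·(1.6)) / 4 = 17.6/4 = 4.4
  S[X_2,X_2] = ((0)·(0) + (-2)·(-2) + (-1)·(-1) + (4)·(4) + (-1)·(-1)) / 4 = 22/4 = 5.5
  S[X_2,X_3] = ((0)·(-0.4) + (-2)·(1.6) + (-1)·(-4.4) + (4)·(1.6) + (-1)·(1.6)) / 4 = 6/4 = 1.5
  S[X_3,X_3] = ((-0.4)·(-0.4) + (1.6)·(1.6) + (-4.4)·(-4.4) + (1.6)·(1.6) + (1.6)·(1.6)) / 4 = 27.2/4 = 6.8

S is symmetric (S[j,i] = S[i,j]). Assembling:

S = [[5.2, 2.5, 4.4],
 [2.5, 5.5, 1.5],
 [4.4, 1.5, 6.8]]


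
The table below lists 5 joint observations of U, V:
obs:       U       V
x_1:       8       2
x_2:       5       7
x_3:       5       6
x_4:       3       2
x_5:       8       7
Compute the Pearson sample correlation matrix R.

Step 1 — column means:
  mean(U) = (8 + 5 + 5 + 3 + 8) / 5 = 29/5 = 5.8
  mean(V) = (2 + 7 + 6 + 2 + 7) / 5 = 24/5 = 4.8

Step 2 — sample variances and covariances s[i,j] = (1/(n-1)) · Σ_k (x_{k,i} - mean_i) · (x_{k,j} - mean_j), with n-1 = 4:
  s[U,U] = ((2.2)·(2.2) + (-0.8)·(-0.8) + (-0.8)·(-0.8) + (-2.8)·(-2.8) + (2.2)·(2.2)) / 4 = 18.8/4 = 4.7
  s[U,V] = ((2.2)·(-2.8) + (-0.8)·(2.2) + (-0.8)·(1.2) + (-2.8)·(-2.8) + (2.2)·(2.2)) / 4 = 3.8/4 = 0.95
  s[V,V] = ((-2.8)·(-2.8) + (2.2)·(2.2) + (1.2)·(1.2) + (-2.8)·(-2.8) + (2.2)·(2.2)) / 4 = 26.8/4 = 6.7
  Sample standard deviations s_i = √(s[i,i]):
  s(U) = √(4.7) = 2.1679
  s(V) = √(6.7) = 2.5884

Step 3 — r_{ij} = s_{ij} / (s_i · s_j):
  r[U,U] = 1 (diagonal).
  r[U,V] = 0.95 / (2.1679 · 2.5884) = 0.95 / 5.6116 = 0.1693
  r[V,V] = 1 (diagonal).

R is symmetric with unit diagonal. Assembling:

R = [[1, 0.1693],
 [0.1693, 1]]


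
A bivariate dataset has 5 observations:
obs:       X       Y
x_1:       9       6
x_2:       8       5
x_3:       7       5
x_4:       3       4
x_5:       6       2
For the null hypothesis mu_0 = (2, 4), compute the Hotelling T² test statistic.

Step 1 — sample mean vector:
  mean(X) = (9 + 8 + 7 + 3 + 6) / 5 = 33/5 = 6.6
  mean(Y) = (6 + 5 + 5 + 4 + 2) / 5 = 22/5 = 4.4
  x̄ = (6.6, 4.4),  deviation x̄ - mu_0 = (6.6, 4.4) - (2, 4) = (4.6, 0.4).

Step 2 — sample covariance matrix, S[i,j] = (1/(n-1)) · Σ_k (x_{k,i} - mean_i) · (x_{k,j} - mean_j), divisor n-1 = 4:
  S[X,X] = ((2.4)·(2.4) + (1.4)·(1.4) + (0.4)·(0.4) + (-3.6)·(-3.6) + (-0.6)·(-0.6)) / 4 = 21.2/4 = 5.3
  S[X,Y] = ((2.4)·(1.6) + (1.4)·(0.6) + (0.4)·(0.6) + (-3.6)·(-0.4) + (-0.6)·(-2.4)) / 4 = 7.8/4 = 1.95
  S[Y,Y] = ((1.6)·(1.6) + (0.6)·(0.6) + (0.6)·(0.6) + (-0.4)·(-0.4) + (-2.4)·(-2.4)) / 4 = 9.2/4 = 2.3
  S = [[5.3, 1.95],
 [1.95, 2.3]].

Step 3 — invert S. det(S) = 5.3·2.3 - (1.95)² = 8.3875.
  S^{-1} = (1/det) · [[d, -b], [-b, a]] = [[0.2742, -0.2325],
 [-0.2325, 0.6319]].

Step 4 — quadratic form (x̄ - mu_0)^T · S^{-1} · (x̄ - mu_0):
  S^{-1} · (x̄ - mu_0) = (1.1684, -0.8167),
  (x̄ - mu_0)^T · [...] = (4.6)·(1.1684) + (0.4)·(-0.8167) = 5.048.

Step 5 — scale by n: T² = 5 · 5.048 = 25.2399.

T² ≈ 25.2399


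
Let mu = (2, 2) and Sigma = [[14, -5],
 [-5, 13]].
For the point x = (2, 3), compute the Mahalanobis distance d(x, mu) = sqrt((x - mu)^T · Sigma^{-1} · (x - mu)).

Step 1 — centre the observation: (x - mu) = (0, 1).

Step 2 — invert Sigma. det(Sigma) = 14·13 - (-5)² = 157.
  Sigma^{-1} = (1/det) · [[d, -b], [-b, a]] = [[0.0828, 0.0318],
 [0.0318, 0.0892]].

Step 3 — form the quadratic (x - mu)^T · Sigma^{-1} · (x - mu):
  Sigma^{-1} · (x - mu) = (0.0318, 0.0892).
  (x - mu)^T · [Sigma^{-1} · (x - mu)] = (0)·(0.0318) + (1)·(0.0892) = 0.0892.

Step 4 — take square root: d = √(0.0892) ≈ 0.2986.

d(x, mu) = √(0.0892) ≈ 0.2986


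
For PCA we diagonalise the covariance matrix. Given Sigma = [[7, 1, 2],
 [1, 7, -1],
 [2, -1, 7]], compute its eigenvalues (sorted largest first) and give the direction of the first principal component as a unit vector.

Step 1 — characteristic polynomial p(λ) = det(λI - Sigma) = λ³ - tr·λ² + c_1·λ - det, where tr = trace, c_1 = sum of the principal 2×2 minors, det = det(Sigma):
  tr = 7 + 7 + 7 = 21,
  c_1 = (7·7 - (1)²) + (7·7 - (2)²) + (7·7 - (-1)²) = 48 + 45 + 48 = 141,
  det = 7·(7·7 - (-1)²) - (1)·((1)·7 - (-1)·(2)) + (2)·((1)·(-1) - 7·(2)) = 7·(48) - (1)·(9) + (2)·(-15) = 297.
  So p(λ) = λ³ - 21λ² + 141λ - 297.
Step 2 — look for an integer root (rational root theorem: any rational root is an integer divisor of 297). Testing λ = 9:
  p(9) = 729 - 1701 + 1269 - 297 = 0  ✓
  Dividing out (λ - 9): p(λ) = (λ - 9)(λ² - 12λ + 33).
Step 3 — remaining eigenvalues from the quadratic λ² - 12λ + 33 = 0:
  Δ = 12² - 4·33 = 144 - 132 = 12,  λ = (12 ± √12)/2 = (12 ± 3.4641)/2 ≈ 7.7321 or 4.2679.
  Sorted: λ_1 = 9,  λ_2 = 7.7321,  λ_3 = 4.2679  (check: sum = 21 = tr ✓).

Step 4 — unit eigenvector for λ_1 = 9: v spans the null space of (Sigma - λ_1 I), whose rows are
  r_1 = (-2, 1, 2),  r_2 = (1, -2, -1),  r_3 = (2, -1, -2).
  v is orthogonal to every row, so take v ∝ r_1 × r_2 = ((1)·(-1) - (2)·(-2), (2)·(1) - (-2)·(-1), (-2)·(-2) - (1)·(1)) = (3, 0, 3).
  Rescale (divide by 3): u = (1, 0, 1).
  ||u|| = √((1)² + (0)² + (1)²) = √(2) ≈ 1.4142,  v_1 = u/||u|| ≈ (0.7071, 0, 0.7071) (||v_1|| = 1).

λ_1 = 9,  λ_2 = 7.7321,  λ_3 = 4.2679;  v_1 ≈ (0.7071, 0, 0.7071)


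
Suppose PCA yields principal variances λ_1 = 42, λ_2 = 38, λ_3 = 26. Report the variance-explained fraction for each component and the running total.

Step 1 — total variance = trace(Sigma) = Σ λ_i = 42 + 38 + 26 = 106.

Step 2 — fraction explained by component i = λ_i / Σ λ:
  PC1: 42/106 = 0.3962
  PC2: 38/106 = 0.3585
  PC3: 26/106 = 0.2453

Step 3 — cumulative fraction after k components = (λ_1 + ... + λ_k) / Σ λ:
  k = 1: 42/106 = 0.3962
  k = 2: (42 + 38)/106 = 80/106 = 0.7547
  k = 3: (42 + 38 + 26)/106 = 106/106 = 1

Summary (fraction, with percent):

explained: PC1 0.3962 (39.62%), PC2 0.3585 (35.85%), PC3 0.2453 (24.53%);  cumulative: 0.3962, 0.7547, 1


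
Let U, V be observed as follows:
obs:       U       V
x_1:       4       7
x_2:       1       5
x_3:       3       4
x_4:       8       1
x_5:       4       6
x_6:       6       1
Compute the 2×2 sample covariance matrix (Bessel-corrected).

Step 1 — column means:
  mean(U) = (4 + 1 + 3 + 8 + 4 + 6) / 6 = 26/6 = 4.3333
  mean(V) = (7 + 5 + 4 + 1 + 6 + 1) / 6 = 24/6 = 4

Step 2 — sample covariance S[i,j] = (1/(n-1)) · Σ_k (x_{k,i} - mean_i) · (x_{k,j} - mean_j), with n-1 = 5.
  S[U,U] = ((-0.3333)·(-0.3333) + (-3.3333)·(-3.3333) + (-1.3333)·(-1.3333) + (3.6667)·(3.6667) + (-0.3333)·(-0.3333) + (1.6667)·(1.6667)) / 5 = 29.3333/5 = 5.8667
  S[U,V] = ((-0.3333)·(3) + (-3.3333)·(1) + (-1.3333)·(0) + (3.6667)·(-3) + (-0.3333)·(2) + (1.6667)·(-3)) / 5 = -21/5 = -4.2
  S[V,V] = ((3)·(3) + (1)·(1) + (0)·(0) + (-3)·(-3) + (2)·(2) + (-3)·(-3)) / 5 = 32/5 = 6.4

S is symmetric (S[j,i] = S[i,j]). Assembling:

S = [[5.8667, -4.2],
 [-4.2, 6.4]]


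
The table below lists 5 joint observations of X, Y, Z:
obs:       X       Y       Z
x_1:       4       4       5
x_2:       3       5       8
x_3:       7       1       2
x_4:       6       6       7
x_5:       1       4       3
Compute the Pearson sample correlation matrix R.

Step 1 — column means:
  mean(X) = (4 + 3 + 7 + 6 + 1) / 5 = 21/5 = 4.2
  mean(Y) = (4 + 5 + 1 + 6 + 4) / 5 = 20/5 = 4
  mean(Z) = (5 + 8 + 2 + 7 + 3) / 5 = 25/5 = 5

Step 2 — sample variances and covariances s[i,j] = (1/(n-1)) · Σ_k (x_{k,i} - mean_i) · (x_{k,j} - mean_j), with n-1 = 4:
  s[X,X] = ((-0.2)·(-0.2) + (-1.2)·(-1.2) + (2.8)·(2.8) + (1.8)·(1.8) + (-3.2)·(-3.2)) / 4 = 22.8/4 = 5.7
  s[X,Y] = ((-0.2)·(0) + (-1.2)·(1) + (2.8)·(-3) + (1.8)·(2) + (-3.2)·(0)) / 4 = -6/4 = -1.5
  s[X,Z] = ((-0.2)·(0) + (-1.2)·(3) + (2.8)·(-3) + (1.8)·(2) + (-3.2)·(-2)) / 4 = -2/4 = -0.5
  s[Y,Y] = ((0)·(0) + (1)·(1) + (-3)·(-3) + (2)·(2) + (0)·(0)) / 4 = 14/4 = 3.5
  s[Y,Z] = ((0)·(0) + (1)·(3) + (-3)·(-3) + (2)·(2) + (0)·(-2)) / 4 = 16/4 = 4
  s[Z,Z] = ((0)·(0) + (3)·(3) + (-3)·(-3) + (2)·(2) + (-2)·(-2)) / 4 = 26/4 = 6.5
  Sample standard deviations s_i = √(s[i,i]):
  s(X) = √(5.7) = 2.3875
  s(Y) = √(3.5) = 1.8708
  s(Z) = √(6.5) = 2.5495

Step 3 — r_{ij} = s_{ij} / (s_i · s_j):
  r[X,X] = 1 (diagonal).
  r[X,Y] = -1.5 / (2.3875 · 1.8708) = -1.5 / 4.4665 = -0.3358
  r[X,Z] = -0.5 / (2.3875 · 2.5495) = -0.5 / 6.0869 = -0.0821
  r[Y,Y] = 1 (diagonal).
  r[Y,Z] = 4 / (1.8708 · 2.5495) = 4 / 4.7697 = 0.8386
  r[Z,Z] = 1 (diagonal).

R is symmetric with unit diagonal. Assembling:

R = [[1, -0.3358, -0.0821],
 [-0.3358, 1, 0.8386],
 [-0.0821, 0.8386, 1]]


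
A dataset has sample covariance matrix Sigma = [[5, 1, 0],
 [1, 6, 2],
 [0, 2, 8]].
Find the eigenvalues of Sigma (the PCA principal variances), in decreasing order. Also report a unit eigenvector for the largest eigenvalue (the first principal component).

Step 1 — characteristic polynomial p(λ) = det(λI - Sigma) = λ³ - tr·λ² + c_1·λ - det, where tr = trace, c_1 = sum of the principal 2×2 minors, det = det(Sigma):
  tr = 5 + 6 + 8 = 19,
  c_1 = (5·6 - (1)²) + (5·8 - (0)²) + (6·8 - (2)²) = 29 + 40 + 44 = 113,
  det = 5·(6·8 - (2)²) - (1)·((1)·8 - (2)·(0)) + (0)·((1)·(2) - 6·(0)) = 5·(44) - (1)·(8) + (0)·(2) = 212.
  So p(λ) = λ³ - 19λ² + 113λ - 212.
Step 2 — look for an integer root (rational root theorem: any rational root is an integer divisor of 212). Testing λ = 4:
  p(4) = 64 - 304 + 452 - 212 = 0  ✓
  Dividing out (λ - 4): p(λ) = (λ - 4)(λ² - 15λ + 53).
Step 3 — remaining eigenvalues from the quadratic λ² - 15λ + 53 = 0:
  Δ = 15² - 4·53 = 225 - 212 = 13,  λ = (15 ± √13)/2 = (15 ± 3.6056)/2 ≈ 9.3028 or 5.6972.
  Sorted: λ_1 = 9.3028,  λ_2 = 5.6972,  λ_3 = 4  (check: sum = 19 = tr ✓).

Step 4 — unit eigenvector for λ_1 ≈ 9.3028: v spans the null space of (Sigma - λ_1 I), whose rows are
  r_1 = (-4.3028, 1, 0),  r_2 = (1, -3.3028, 2),  r_3 = (0, 2, -1.3028).
  v is orthogonal to every row, so take v ∝ r_1 × r_2 = ((1)·(2) - (0)·(-3.3028), (0)·(1) - (-4.3028)·(2), (-4.3028)·(-3.3028) - (1)·(1)) ≈ (2, 8.6056, 13.2111).
  Let u = (2, 8.6056, 13.2111).
  ||u|| = √((2)² + (8.6056)² + (13.2111)²) = √(252.5887) ≈ 15.893,  v_1 = u/||u|| ≈ (0.1258, 0.5415, 0.8313) (||v_1|| = 1).

λ_1 = 9.3028,  λ_2 = 5.6972,  λ_3 = 4;  v_1 ≈ (0.1258, 0.5415, 0.8313)


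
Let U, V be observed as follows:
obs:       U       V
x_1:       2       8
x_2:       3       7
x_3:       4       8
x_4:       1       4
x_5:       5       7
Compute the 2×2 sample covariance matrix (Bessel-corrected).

Step 1 — column means:
  mean(U) = (2 + 3 + 4 + 1 + 5) / 5 = 15/5 = 3
  mean(V) = (8 + 7 + 8 + 4 + 7) / 5 = 34/5 = 6.8

Step 2 — sample covariance S[i,j] = (1/(n-1)) · Σ_k (x_{k,i} - mean_i) · (x_{k,j} - mean_j), with n-1 = 4.
  S[U,U] = ((-1)·(-1) + (0)·(0) + (1)·(1) + (-2)·(-2) + (2)·(2)) / 4 = 10/4 = 2.5
  S[U,V] = ((-1)·(1.2) + (0)·(0.2) + (1)·(1.2) + (-2)·(-2.8) + (2)·(0.2)) / 4 = 6/4 = 1.5
  S[V,V] = ((1.2)·(1.2) + (0.2)·(0.2) + (1.2)·(1.2) + (-2.8)·(-2.8) + (0.2)·(0.2)) / 4 = 10.8/4 = 2.7

S is symmetric (S[j,i] = S[i,j]). Assembling:

S = [[2.5, 1.5],
 [1.5, 2.7]]


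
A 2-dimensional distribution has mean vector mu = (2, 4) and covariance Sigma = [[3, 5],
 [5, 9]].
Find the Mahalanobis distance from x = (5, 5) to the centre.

Step 1 — centre the observation: (x - mu) = (3, 1).

Step 2 — invert Sigma. det(Sigma) = 3·9 - (5)² = 2.
  Sigma^{-1} = (1/det) · [[d, -b], [-b, a]] = [[4.5, -2.5],
 [-2.5, 1.5]].

Step 3 — form the quadratic (x - mu)^T · Sigma^{-1} · (x - mu):
  Sigma^{-1} · (x - mu) = (11, -6).
  (x - mu)^T · [Sigma^{-1} · (x - mu)] = (3)·(11) + (1)·(-6) = 27.

Step 4 — take square root: d = √(27) ≈ 5.1962.

d(x, mu) = √(27) ≈ 5.1962


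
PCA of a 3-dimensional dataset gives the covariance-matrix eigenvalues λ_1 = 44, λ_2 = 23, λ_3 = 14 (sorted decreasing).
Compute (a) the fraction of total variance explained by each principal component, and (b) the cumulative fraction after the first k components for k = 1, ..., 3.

Step 1 — total variance = trace(Sigma) = Σ λ_i = 44 + 23 + 14 = 81.

Step 2 — fraction explained by component i = λ_i / Σ λ:
  PC1: 44/81 = 0.5432
  PC2: 23/81 = 0.284
  PC3: 14/81 = 0.1728

Step 3 — cumulative fraction after k components = (λ_1 + ... + λ_k) / Σ λ:
  k = 1: 44/81 = 0.5432
  k = 2: (44 + 23)/81 = 67/81 = 0.8272
  k = 3: (44 + 23 + 14)/81 = 81/81 = 1

Summary (fraction, with percent):

explained: PC1 0.5432 (54.32%), PC2 0.284 (28.4%), PC3 0.1728 (17.28%);  cumulative: 0.5432, 0.8272, 1


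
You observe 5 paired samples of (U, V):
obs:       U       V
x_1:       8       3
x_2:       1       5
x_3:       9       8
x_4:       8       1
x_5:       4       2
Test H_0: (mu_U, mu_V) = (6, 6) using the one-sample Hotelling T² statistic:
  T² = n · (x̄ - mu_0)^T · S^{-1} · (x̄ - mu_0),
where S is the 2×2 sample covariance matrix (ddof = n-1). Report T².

Step 1 — sample mean vector:
  mean(U) = (8 + 1 + 9 + 8 + 4) / 5 = 30/5 = 6
  mean(V) = (3 + 5 + 8 + 1 + 2) / 5 = 19/5 = 3.8
  x̄ = (6, 3.8),  deviation x̄ - mu_0 = (6, 3.8) - (6, 6) = (0, -2.2).

Step 2 — sample covariance matrix, S[i,j] = (1/(n-1)) · Σ_k (x_{k,i} - mean_i) · (x_{k,j} - mean_j), divisor n-1 = 4:
  S[U,U] = ((2)·(2) + (-5)·(-5) + (3)·(3) + (2)·(2) + (-2)·(-2)) / 4 = 46/4 = 11.5
  S[U,V] = ((2)·(-0.8) + (-5)·(1.2) + (3)·(4.2) + (2)·(-2.8) + (-2)·(-1.8)) / 4 = 3/4 = 0.75
  S[V,V] = ((-0.8)·(-0.8) + (1.2)·(1.2) + (4.2)·(4.2) + (-2.8)·(-2.8) + (-1.8)·(-1.8)) / 4 = 30.8/4 = 7.7
  S = [[11.5, 0.75],
 [0.75, 7.7]].

Step 3 — invert S. det(S) = 11.5·7.7 - (0.75)² = 87.9875.
  S^{-1} = (1/det) · [[d, -b], [-b, a]] = [[0.0875, -0.0085],
 [-0.0085, 0.1307]].

Step 4 — quadratic form (x̄ - mu_0)^T · S^{-1} · (x̄ - mu_0):
  S^{-1} · (x̄ - mu_0) = (0.0188, -0.2875),
  (x̄ - mu_0)^T · [...] = (0)·(0.0188) + (-2.2)·(-0.2875) = 0.6326.

Step 5 — scale by n: T² = 5 · 0.6326 = 3.1629.

T² ≈ 3.1629


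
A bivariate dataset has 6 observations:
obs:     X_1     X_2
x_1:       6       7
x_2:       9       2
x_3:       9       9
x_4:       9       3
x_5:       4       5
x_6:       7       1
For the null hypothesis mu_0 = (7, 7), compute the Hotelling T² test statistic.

Step 1 — sample mean vector:
  mean(X_1) = (6 + 9 + 9 + 9 + 4 + 7) / 6 = 44/6 = 7.3333
  mean(X_2) = (7 + 2 + 9 + 3 + 5 + 1) / 6 = 27/6 = 4.5
  x̄ = (7.3333, 4.5),  deviation x̄ - mu_0 = (7.3333, 4.5) - (7, 7) = (0.3333, -2.5).

Step 2 — sample covariance matrix, S[i,j] = (1/(n-1)) · Σ_k (x_{k,i} - mean_i) · (x_{k,j} - mean_j), divisor n-1 = 5:
  S[X_1,X_1] = ((-1.3333)·(-1.3333) + (1.6667)·(1.6667) + (1.6667)·(1.6667) + (1.6667)·(1.6667) + (-3.3333)·(-3.3333) + (-0.3333)·(-0.3333)) / 5 = 21.3333/5 = 4.2667
  S[X_1,X_2] = ((-1.3333)·(2.5) + (1.6667)·(-2.5) + (1.6667)·(4.5) + (1.6667)·(-1.5) + (-3.3333)·(0.5) + (-0.3333)·(-3.5)) / 5 = -3/5 = -0.6
  S[X_2,X_2] = ((2.5)·(2.5) + (-2.5)·(-2.5) + (4.5)·(4.5) + (-1.5)·(-1.5) + (0.5)·(0.5) + (-3.5)·(-3.5)) / 5 = 47.5/5 = 9.5
  S = [[4.2667, -0.6],
 [-0.6, 9.5]].

Step 3 — invert S. det(S) = 4.2667·9.5 - (-0.6)² = 40.1733.
  S^{-1} = (1/det) · [[d, -b], [-b, a]] = [[0.2365, 0.0149],
 [0.0149, 0.1062]].

Step 4 — quadratic form (x̄ - mu_0)^T · S^{-1} · (x̄ - mu_0):
  S^{-1} · (x̄ - mu_0) = (0.0415, -0.2605),
  (x̄ - mu_0)^T · [...] = (0.3333)·(0.0415) + (-2.5)·(-0.2605) = 0.6652.

Step 5 — scale by n: T² = 6 · 0.6652 = 3.991.

T² ≈ 3.991


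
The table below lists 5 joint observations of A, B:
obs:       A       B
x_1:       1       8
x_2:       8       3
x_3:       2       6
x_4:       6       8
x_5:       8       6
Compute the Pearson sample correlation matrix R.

Step 1 — column means:
  mean(A) = (1 + 8 + 2 + 6 + 8) / 5 = 25/5 = 5
  mean(B) = (8 + 3 + 6 + 8 + 6) / 5 = 31/5 = 6.2

Step 2 — sample variances and covariances s[i,j] = (1/(n-1)) · Σ_k (x_{k,i} - mean_i) · (x_{k,j} - mean_j), with n-1 = 4:
  s[A,A] = ((-4)·(-4) + (3)·(3) + (-3)·(-3) + (1)·(1) + (3)·(3)) / 4 = 44/4 = 11
  s[A,B] = ((-4)·(1.8) + (3)·(-3.2) + (-3)·(-0.2) + (1)·(1.8) + (3)·(-0.2)) / 4 = -15/4 = -3.75
  s[B,B] = ((1.8)·(1.8) + (-3.2)·(-3.2) + (-0.2)·(-0.2) + (1.8)·(1.8) + (-0.2)·(-0.2)) / 4 = 16.8/4 = 4.2
  Sample standard deviations s_i = √(s[i,i]):
  s(A) = √(11) = 3.3166
  s(B) = √(4.2) = 2.0494

Step 3 — r_{ij} = s_{ij} / (s_i · s_j):
  r[A,A] = 1 (diagonal).
  r[A,B] = -3.75 / (3.3166 · 2.0494) = -3.75 / 6.7971 = -0.5517
  r[B,B] = 1 (diagonal).

R is symmetric with unit diagonal. Assembling:

R = [[1, -0.5517],
 [-0.5517, 1]]


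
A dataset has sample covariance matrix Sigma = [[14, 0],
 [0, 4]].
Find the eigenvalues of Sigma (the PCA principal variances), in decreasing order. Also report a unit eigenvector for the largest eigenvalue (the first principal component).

Step 1 — characteristic polynomial of 2×2 Sigma:
  det(Sigma - λI) = λ² - trace · λ + det = 0.
  trace = 14 + 4 = 18, det = 14·4 - (0)² = 56.
Step 2 — discriminant:
  Δ = trace² - 4·det = 324 - 224 = 100.
Step 3 — eigenvalues:
  λ = (trace ± √Δ)/2 = (18 ± 10)/2,
  λ_1 = 14,  λ_2 = 4.

Step 4 — unit eigenvector for λ_1: Sigma is diagonal, so its eigenvectors are the coordinate axes. λ_1 = 14 is the diagonal entry on the first coordinate axis, hence
  v_1 = (1, 0) (||v_1|| = 1).

λ_1 = 14,  λ_2 = 4;  v_1 ≈ (1, 0)


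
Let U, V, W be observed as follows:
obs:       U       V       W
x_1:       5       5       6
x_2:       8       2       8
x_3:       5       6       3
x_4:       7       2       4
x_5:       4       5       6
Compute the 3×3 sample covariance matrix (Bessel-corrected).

Step 1 — column means:
  mean(U) = (5 + 8 + 5 + 7 + 4) / 5 = 29/5 = 5.8
  mean(V) = (5 + 2 + 6 + 2 + 5) / 5 = 20/5 = 4
  mean(W) = (6 + 8 + 3 + 4 + 6) / 5 = 27/5 = 5.4

Step 2 — sample covariance S[i,j] = (1/(n-1)) · Σ_k (x_{k,i} - mean_i) · (x_{k,j} - mean_j), with n-1 = 4.
  S[U,U] = ((-0.8)·(-0.8) + (2.2)·(2.2) + (-0.8)·(-0.8) + (1.2)·(1.2) + (-1.8)·(-1.8)) / 4 = 10.8/4 = 2.7
  S[U,V] = ((-0.8)·(1) + (2.2)·(-2) + (-0.8)·(2) + (1.2)·(-2) + (-1.8)·(1)) / 4 = -11/4 = -2.75
  S[U,W] = ((-0.8)·(0.6) + (2.2)·(2.6) + (-0.8)·(-2.4) + (1.2)·(-1.4) + (-1.8)·(0.6)) / 4 = 4.4/4 = 1.1
  S[V,V] = ((1)·(1) + (-2)·(-2) + (2)·(2) + (-2)·(-2) + (1)·(1)) / 4 = 14/4 = 3.5
  S[V,W] = ((1)·(0.6) + (-2)·(2.6) + (2)·(-2.4) + (-2)·(-1.4) + (1)·(0.6)) / 4 = -6/4 = -1.5
  S[W,W] = ((0.6)·(0.6) + (2.6)·(2.6) + (-2.4)·(-2.4) + (-1.4)·(-1.4) + (0.6)·(0.6)) / 4 = 15.2/4 = 3.8

S is symmetric (S[j,i] = S[i,j]). Assembling:

S = [[2.7, -2.75, 1.1],
 [-2.75, 3.5, -1.5],
 [1.1, -1.5, 3.8]]
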